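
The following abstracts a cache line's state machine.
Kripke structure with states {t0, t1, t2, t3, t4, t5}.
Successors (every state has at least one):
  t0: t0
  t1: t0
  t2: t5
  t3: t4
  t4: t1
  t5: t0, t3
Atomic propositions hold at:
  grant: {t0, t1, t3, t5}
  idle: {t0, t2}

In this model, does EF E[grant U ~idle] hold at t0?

No

Sat(~idle) = {t1, t3, t4, t5}
E[grant U ~idle]: least fixpoint, start Z0 = Sat(~idle) = {t1, t3, t4, t5}, add states in Sat(grant) with some successor in Z. Already a fixed point.
Sat(E[grant U ~idle]) = {t1, t3, t4, t5}
EF E[grant U ~idle]: least fixpoint, start Z0 = {t1, t3, t4, t5}, add states with some successor in Z. Z1 = {t1, t2, t3, t4, t5}; fixed.
Sat(EF E[grant U ~idle]) = {t1, t2, t3, t4, t5}
t0 ∉ Sat(EF E[grant U ~idle]) = {t1, t2, t3, t4, t5}, so the formula does not hold at t0.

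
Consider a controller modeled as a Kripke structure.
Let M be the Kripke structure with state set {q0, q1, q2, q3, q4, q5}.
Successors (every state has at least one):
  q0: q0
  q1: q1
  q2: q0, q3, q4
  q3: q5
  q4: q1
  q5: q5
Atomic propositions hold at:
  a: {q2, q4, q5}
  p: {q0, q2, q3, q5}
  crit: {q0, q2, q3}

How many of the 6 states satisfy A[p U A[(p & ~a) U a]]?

Sat(~a) = {q0, q1, q3}
Sat(p & ~a) = {q0, q3}
A[(p & ~a) U a]: least fixpoint, start Z0 = Sat(a) = {q2, q4, q5}, add states in Sat(p & ~a) with every successor in Z. Z1 = {q2, q3, q4, q5}; fixed.
Sat(A[(p & ~a) U a]) = {q2, q3, q4, q5}
A[p U A[(p & ~a) U a]]: least fixpoint, start Z0 = Sat(A[(p & ~a) U a]) = {q2, q3, q4, q5}, add states in Sat(p) with every successor in Z. Already a fixed point.
Sat(A[p U A[(p & ~a) U a]]) = {q2, q3, q4, q5}
|Sat(A[p U A[(p & ~a) U a]])| = |{q2, q3, q4, q5}| = 4.

4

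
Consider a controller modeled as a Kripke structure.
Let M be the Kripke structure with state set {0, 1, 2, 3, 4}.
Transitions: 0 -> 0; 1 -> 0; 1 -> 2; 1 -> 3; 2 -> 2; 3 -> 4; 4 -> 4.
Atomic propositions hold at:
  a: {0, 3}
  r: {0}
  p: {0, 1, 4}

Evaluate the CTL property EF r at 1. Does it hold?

Yes

EF r: least fixpoint, start Z0 = {0}, add states with some successor in Z. Z1 = {0, 1}; fixed.
Sat(EF r) = {0, 1}
1 ∈ Sat(EF r) = {0, 1}, so the formula holds at 1.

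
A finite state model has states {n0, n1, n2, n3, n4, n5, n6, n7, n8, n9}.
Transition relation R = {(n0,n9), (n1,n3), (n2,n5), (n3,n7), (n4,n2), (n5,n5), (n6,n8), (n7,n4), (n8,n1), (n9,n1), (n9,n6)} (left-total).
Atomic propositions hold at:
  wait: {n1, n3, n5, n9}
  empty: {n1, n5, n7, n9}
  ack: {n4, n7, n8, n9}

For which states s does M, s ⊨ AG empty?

AG empty: greatest fixpoint, start Z0 = {n1, n5, n7, n9}, keep only states in Sat with every successor in Z. Z1 = {n5}; fixed.
Sat(AG empty) = {n5}

{n5}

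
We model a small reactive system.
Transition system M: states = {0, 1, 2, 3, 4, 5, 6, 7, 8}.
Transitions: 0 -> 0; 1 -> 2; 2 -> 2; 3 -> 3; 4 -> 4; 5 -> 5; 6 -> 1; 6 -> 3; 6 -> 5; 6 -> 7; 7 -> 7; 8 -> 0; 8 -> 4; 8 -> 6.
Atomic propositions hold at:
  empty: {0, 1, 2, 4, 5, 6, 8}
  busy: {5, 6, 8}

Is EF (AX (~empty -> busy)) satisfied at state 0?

Yes

Sat(~empty) = {3, 7}
Sat(~empty -> busy) = {0, 1, 2, 4, 5, 6, 8}
Sat(AX (~empty -> busy)) = {s : every successor in {0, 1, 2, 4, 5, 6, 8}} = {0, 1, 2, 4, 5, 8}
EF (AX (~empty -> busy)): least fixpoint, start Z0 = {0, 1, 2, 4, 5, 8}, add states with some successor in Z. Z1 = {0, 1, 2, 4, 5, 6, 8}; fixed.
Sat(EF (AX (~empty -> busy))) = {0, 1, 2, 4, 5, 6, 8}
0 ∈ Sat(EF (AX (~empty -> busy))) = {0, 1, 2, 4, 5, 6, 8}, so the formula holds at 0.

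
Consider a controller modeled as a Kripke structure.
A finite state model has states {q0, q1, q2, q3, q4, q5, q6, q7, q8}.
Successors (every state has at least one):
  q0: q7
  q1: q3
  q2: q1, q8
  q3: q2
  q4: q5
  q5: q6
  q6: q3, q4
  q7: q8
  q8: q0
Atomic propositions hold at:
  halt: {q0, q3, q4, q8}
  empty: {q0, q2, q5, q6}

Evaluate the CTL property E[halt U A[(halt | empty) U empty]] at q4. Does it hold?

Yes

Sat(halt | empty) = {q0, q2, q3, q4, q5, q6, q8}
A[(halt | empty) U empty]: least fixpoint, start Z0 = Sat(empty) = {q0, q2, q5, q6}, add states in Sat(halt | empty) with every successor in Z. Z1 = {q0, q2, q3, q4, q5, q6, q8}; fixed.
Sat(A[(halt | empty) U empty]) = {q0, q2, q3, q4, q5, q6, q8}
E[halt U A[(halt | empty) U empty]]: least fixpoint, start Z0 = Sat(A[(halt | empty) U empty]) = {q0, q2, q3, q4, q5, q6, q8}, add states in Sat(halt) with some successor in Z. Already a fixed point.
Sat(E[halt U A[(halt | empty) U empty]]) = {q0, q2, q3, q4, q5, q6, q8}
q4 ∈ Sat(E[halt U A[(halt | empty) U empty]]) = {q0, q2, q3, q4, q5, q6, q8}, so the formula holds at q4.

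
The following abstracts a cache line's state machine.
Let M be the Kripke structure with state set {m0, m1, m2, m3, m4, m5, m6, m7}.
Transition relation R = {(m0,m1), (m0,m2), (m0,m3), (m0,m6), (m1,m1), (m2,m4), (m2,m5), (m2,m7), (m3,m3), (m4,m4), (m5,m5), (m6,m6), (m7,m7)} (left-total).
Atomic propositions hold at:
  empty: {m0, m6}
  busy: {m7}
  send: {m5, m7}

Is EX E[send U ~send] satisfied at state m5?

Sat(~send) = {m0, m1, m2, m3, m4, m6}
E[send U ~send]: least fixpoint, start Z0 = Sat(~send) = {m0, m1, m2, m3, m4, m6}, add states in Sat(send) with some successor in Z. Already a fixed point.
Sat(E[send U ~send]) = {m0, m1, m2, m3, m4, m6}
Sat(EX E[send U ~send]) = {s : some successor in {m0, m1, m2, m3, m4, m6}} = {m0, m1, m2, m3, m4, m6}
m5 ∉ Sat(EX E[send U ~send]) = {m0, m1, m2, m3, m4, m6}, so the formula does not hold at m5.

No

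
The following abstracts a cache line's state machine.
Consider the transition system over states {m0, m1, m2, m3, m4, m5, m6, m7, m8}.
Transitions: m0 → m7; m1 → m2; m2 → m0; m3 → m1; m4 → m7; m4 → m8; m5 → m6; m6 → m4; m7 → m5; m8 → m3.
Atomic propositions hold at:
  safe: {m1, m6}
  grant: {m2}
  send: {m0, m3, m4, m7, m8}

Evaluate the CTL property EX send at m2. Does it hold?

Sat(EX send) = {s : some successor in {m0, m3, m4, m7, m8}} = {m0, m2, m4, m6, m8}
m2 ∈ Sat(EX send) = {m0, m2, m4, m6, m8}, so the formula holds at m2.

Yes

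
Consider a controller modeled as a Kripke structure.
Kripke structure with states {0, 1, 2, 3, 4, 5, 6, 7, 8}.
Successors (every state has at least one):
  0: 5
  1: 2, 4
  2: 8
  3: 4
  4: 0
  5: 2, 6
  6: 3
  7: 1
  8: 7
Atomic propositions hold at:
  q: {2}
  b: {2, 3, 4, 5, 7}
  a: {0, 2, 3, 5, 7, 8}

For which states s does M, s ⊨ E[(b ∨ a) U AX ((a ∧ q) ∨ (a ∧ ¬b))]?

Sat(b ∨ a) = {0, 2, 3, 4, 5, 7, 8}
Sat(a ∧ q) = {2}
Sat(¬b) = {0, 1, 6, 8}
Sat(a ∧ ¬b) = {0, 8}
Sat((a ∧ q) ∨ (a ∧ ¬b)) = {0, 2, 8}
Sat(AX ((a ∧ q) ∨ (a ∧ ¬b))) = {s : every successor in {0, 2, 8}} = {2, 4}
E[(b ∨ a) U AX ((a ∧ q) ∨ (a ∧ ¬b))]: least fixpoint, start Z0 = Sat(AX ((a ∧ q) ∨ (a ∧ ¬b))) = {2, 4}, add states in Sat(b ∨ a) with some successor in Z. Z1 = {2, 3, 4, 5}; Z2 = {0, 2, 3, 4, 5}; fixed.
Sat(E[(b ∨ a) U AX ((a ∧ q) ∨ (a ∧ ¬b))]) = {0, 2, 3, 4, 5}

{0, 2, 3, 4, 5}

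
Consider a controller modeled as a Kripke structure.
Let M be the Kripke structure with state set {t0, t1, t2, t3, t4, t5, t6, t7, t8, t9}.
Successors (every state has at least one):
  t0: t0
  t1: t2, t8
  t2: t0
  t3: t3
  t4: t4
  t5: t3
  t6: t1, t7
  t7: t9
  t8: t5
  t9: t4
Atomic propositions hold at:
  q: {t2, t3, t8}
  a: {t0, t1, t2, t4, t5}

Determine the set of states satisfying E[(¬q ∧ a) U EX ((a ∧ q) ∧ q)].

Sat(¬q) = {t0, t1, t4, t5, t6, t7, t9}
Sat(¬q ∧ a) = {t0, t1, t4, t5}
Sat(a ∧ q) = {t2}
Sat((a ∧ q) ∧ q) = {t2}
Sat(EX ((a ∧ q) ∧ q)) = {s : some successor in {t2}} = {t1}
E[(¬q ∧ a) U EX ((a ∧ q) ∧ q)]: least fixpoint, start Z0 = Sat(EX ((a ∧ q) ∧ q)) = {t1}, add states in Sat(¬q ∧ a) with some successor in Z. Already a fixed point.
Sat(E[(¬q ∧ a) U EX ((a ∧ q) ∧ q)]) = {t1}

{t1}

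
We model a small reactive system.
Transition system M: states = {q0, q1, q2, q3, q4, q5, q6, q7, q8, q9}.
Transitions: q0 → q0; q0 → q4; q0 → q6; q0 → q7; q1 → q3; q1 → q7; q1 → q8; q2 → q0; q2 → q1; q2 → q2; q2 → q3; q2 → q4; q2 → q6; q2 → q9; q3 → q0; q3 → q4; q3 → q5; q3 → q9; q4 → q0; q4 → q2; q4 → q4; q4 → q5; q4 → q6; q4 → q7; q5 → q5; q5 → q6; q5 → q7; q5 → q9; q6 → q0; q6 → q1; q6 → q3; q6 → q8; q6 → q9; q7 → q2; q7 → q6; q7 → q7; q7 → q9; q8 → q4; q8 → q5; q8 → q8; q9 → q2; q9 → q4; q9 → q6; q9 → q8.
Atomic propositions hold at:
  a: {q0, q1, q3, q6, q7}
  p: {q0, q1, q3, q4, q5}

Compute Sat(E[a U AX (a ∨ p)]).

Sat(a ∨ p) = {q0, q1, q3, q4, q5, q6, q7}
Sat(AX (a ∨ p)) = {s : every successor in {q0, q1, q3, q4, q5, q6, q7}} = {q0}
E[a U AX (a ∨ p)]: least fixpoint, start Z0 = Sat(AX (a ∨ p)) = {q0}, add states in Sat(a) with some successor in Z. Z1 = {q0, q3, q6}; Z2 = {q0, q1, q3, q6, q7}; fixed.
Sat(E[a U AX (a ∨ p)]) = {q0, q1, q3, q6, q7}

{q0, q1, q3, q6, q7}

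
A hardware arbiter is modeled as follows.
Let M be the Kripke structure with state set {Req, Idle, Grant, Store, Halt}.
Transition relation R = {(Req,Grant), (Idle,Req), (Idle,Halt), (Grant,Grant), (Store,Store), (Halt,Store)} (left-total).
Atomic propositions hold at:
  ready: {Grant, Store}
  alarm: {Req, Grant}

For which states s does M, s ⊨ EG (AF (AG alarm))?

AG alarm: greatest fixpoint, start Z0 = {Req, Grant}, keep only states in Sat with every successor in Z. Already a fixed point.
Sat(AG alarm) = {Req, Grant}
AF (AG alarm): least fixpoint, start Z0 = {Req, Grant}, add states with every successor in Z. Already a fixed point.
Sat(AF (AG alarm)) = {Req, Grant}
EG (AF (AG alarm)): greatest fixpoint, start Z0 = {Req, Grant}, keep only states in Sat with some successor in Z. Already a fixed point.
Sat(EG (AF (AG alarm))) = {Req, Grant}

{Req, Grant}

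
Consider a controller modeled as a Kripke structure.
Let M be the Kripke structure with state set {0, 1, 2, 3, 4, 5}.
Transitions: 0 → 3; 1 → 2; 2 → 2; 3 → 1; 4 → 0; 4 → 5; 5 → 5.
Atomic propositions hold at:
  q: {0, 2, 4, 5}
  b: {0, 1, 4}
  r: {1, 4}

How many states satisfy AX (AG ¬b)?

3

Sat(¬b) = {2, 3, 5}
AG ¬b: greatest fixpoint, start Z0 = {2, 3, 5}, keep only states in Sat with every successor in Z. Z1 = {2, 5}; fixed.
Sat(AG ¬b) = {2, 5}
Sat(AX (AG ¬b)) = {s : every successor in {2, 5}} = {1, 2, 5}
|Sat(AX (AG ¬b))| = |{1, 2, 5}| = 3.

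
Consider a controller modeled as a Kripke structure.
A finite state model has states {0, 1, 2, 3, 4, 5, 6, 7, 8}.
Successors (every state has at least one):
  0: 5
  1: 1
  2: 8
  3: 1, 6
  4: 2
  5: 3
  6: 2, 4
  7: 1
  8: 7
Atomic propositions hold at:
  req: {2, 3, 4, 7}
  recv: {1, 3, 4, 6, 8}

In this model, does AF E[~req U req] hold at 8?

Yes

Sat(~req) = {0, 1, 5, 6, 8}
E[~req U req]: least fixpoint, start Z0 = Sat(req) = {2, 3, 4, 7}, add states in Sat(~req) with some successor in Z. Z1 = {2, 3, 4, 5, 6, 7, 8}; Z2 = {0, 2, 3, 4, 5, 6, 7, 8}; fixed.
Sat(E[~req U req]) = {0, 2, 3, 4, 5, 6, 7, 8}
AF E[~req U req]: least fixpoint, start Z0 = {0, 2, 3, 4, 5, 6, 7, 8}, add states with every successor in Z. Already a fixed point.
Sat(AF E[~req U req]) = {0, 2, 3, 4, 5, 6, 7, 8}
8 ∈ Sat(AF E[~req U req]) = {0, 2, 3, 4, 5, 6, 7, 8}, so the formula holds at 8.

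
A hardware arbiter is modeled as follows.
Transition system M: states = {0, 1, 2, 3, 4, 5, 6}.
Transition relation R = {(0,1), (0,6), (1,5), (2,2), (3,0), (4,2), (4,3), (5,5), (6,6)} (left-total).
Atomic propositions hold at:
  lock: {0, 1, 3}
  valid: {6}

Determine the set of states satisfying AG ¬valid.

Sat(¬valid) = {0, 1, 2, 3, 4, 5}
AG ¬valid: greatest fixpoint, start Z0 = {0, 1, 2, 3, 4, 5}, keep only states in Sat with every successor in Z. Z1 = {1, 2, 3, 4, 5}; Z2 = {1, 2, 4, 5}; Z3 = {1, 2, 5}; fixed.
Sat(AG ¬valid) = {1, 2, 5}

{1, 2, 5}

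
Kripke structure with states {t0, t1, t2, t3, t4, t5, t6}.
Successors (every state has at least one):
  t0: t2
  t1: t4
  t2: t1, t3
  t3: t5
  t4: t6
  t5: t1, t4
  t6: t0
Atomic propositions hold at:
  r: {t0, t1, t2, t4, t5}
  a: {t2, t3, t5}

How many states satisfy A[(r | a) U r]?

Sat(r | a) = {t0, t1, t2, t3, t4, t5}
A[(r | a) U r]: least fixpoint, start Z0 = Sat(r) = {t0, t1, t2, t4, t5}, add states in Sat(r | a) with every successor in Z. Z1 = {t0, t1, t2, t3, t4, t5}; fixed.
Sat(A[(r | a) U r]) = {t0, t1, t2, t3, t4, t5}
|Sat(A[(r | a) U r])| = |{t0, t1, t2, t3, t4, t5}| = 6.

6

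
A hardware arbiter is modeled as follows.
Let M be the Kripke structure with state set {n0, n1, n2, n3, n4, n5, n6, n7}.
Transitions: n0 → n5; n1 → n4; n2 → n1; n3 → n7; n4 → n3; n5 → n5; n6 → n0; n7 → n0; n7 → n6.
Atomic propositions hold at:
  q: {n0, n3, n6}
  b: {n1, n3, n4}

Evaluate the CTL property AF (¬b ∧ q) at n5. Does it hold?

No

Sat(¬b) = {n0, n2, n5, n6, n7}
Sat(¬b ∧ q) = {n0, n6}
AF (¬b ∧ q): least fixpoint, start Z0 = {n0, n6}, add states with every successor in Z. Z1 = {n0, n6, n7}; Z2 = {n0, n3, n6, n7}; Z3 = {n0, n3, n4, n6, n7}; Z4 = {n0, n1, n3, n4, n6, n7}; Z5 = {n0, n1, n2, n3, n4, n6, n7}; fixed.
Sat(AF (¬b ∧ q)) = {n0, n1, n2, n3, n4, n6, n7}
n5 ∉ Sat(AF (¬b ∧ q)) = {n0, n1, n2, n3, n4, n6, n7}, so the formula does not hold at n5.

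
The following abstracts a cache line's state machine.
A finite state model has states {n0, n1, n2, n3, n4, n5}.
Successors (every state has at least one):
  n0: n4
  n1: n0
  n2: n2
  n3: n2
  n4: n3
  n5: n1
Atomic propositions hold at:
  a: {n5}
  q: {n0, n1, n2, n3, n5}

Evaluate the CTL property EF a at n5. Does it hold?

Yes

EF a: least fixpoint, start Z0 = {n5}, add states with some successor in Z. Already a fixed point.
Sat(EF a) = {n5}
n5 ∈ Sat(EF a) = {n5}, so the formula holds at n5.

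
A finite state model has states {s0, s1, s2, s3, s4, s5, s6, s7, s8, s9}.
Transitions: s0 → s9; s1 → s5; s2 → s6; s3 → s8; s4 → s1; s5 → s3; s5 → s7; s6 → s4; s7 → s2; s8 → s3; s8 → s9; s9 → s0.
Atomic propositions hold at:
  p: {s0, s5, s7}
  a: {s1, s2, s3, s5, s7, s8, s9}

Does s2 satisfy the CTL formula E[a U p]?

E[a U p]: least fixpoint, start Z0 = Sat(p) = {s0, s5, s7}, add states in Sat(a) with some successor in Z. Z1 = {s0, s1, s5, s7, s9}; Z2 = {s0, s1, s5, s7, s8, s9}; Z3 = {s0, s1, s3, s5, s7, s8, s9}; fixed.
Sat(E[a U p]) = {s0, s1, s3, s5, s7, s8, s9}
s2 ∉ Sat(E[a U p]) = {s0, s1, s3, s5, s7, s8, s9}, so the formula does not hold at s2.

No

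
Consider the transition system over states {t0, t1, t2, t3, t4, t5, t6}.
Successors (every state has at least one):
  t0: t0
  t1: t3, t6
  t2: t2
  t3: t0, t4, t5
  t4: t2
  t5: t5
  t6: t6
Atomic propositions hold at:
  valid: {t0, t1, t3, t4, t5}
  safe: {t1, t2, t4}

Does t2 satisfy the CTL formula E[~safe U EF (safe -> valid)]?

Sat(~safe) = {t0, t3, t5, t6}
Sat(safe -> valid) = {t0, t1, t3, t4, t5, t6}
EF (safe -> valid): least fixpoint, start Z0 = {t0, t1, t3, t4, t5, t6}, add states with some successor in Z. Already a fixed point.
Sat(EF (safe -> valid)) = {t0, t1, t3, t4, t5, t6}
E[~safe U EF (safe -> valid)]: least fixpoint, start Z0 = Sat(EF (safe -> valid)) = {t0, t1, t3, t4, t5, t6}, add states in Sat(~safe) with some successor in Z. Already a fixed point.
Sat(E[~safe U EF (safe -> valid)]) = {t0, t1, t3, t4, t5, t6}
t2 ∉ Sat(E[~safe U EF (safe -> valid)]) = {t0, t1, t3, t4, t5, t6}, so the formula does not hold at t2.

No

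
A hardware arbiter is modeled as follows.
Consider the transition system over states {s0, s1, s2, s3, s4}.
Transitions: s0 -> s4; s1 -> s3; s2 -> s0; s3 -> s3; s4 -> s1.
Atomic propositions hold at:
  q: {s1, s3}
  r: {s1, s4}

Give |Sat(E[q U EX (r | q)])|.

4

Sat(r | q) = {s1, s3, s4}
Sat(EX (r | q)) = {s : some successor in {s1, s3, s4}} = {s0, s1, s3, s4}
E[q U EX (r | q)]: least fixpoint, start Z0 = Sat(EX (r | q)) = {s0, s1, s3, s4}, add states in Sat(q) with some successor in Z. Already a fixed point.
Sat(E[q U EX (r | q)]) = {s0, s1, s3, s4}
|Sat(E[q U EX (r | q)])| = |{s0, s1, s3, s4}| = 4.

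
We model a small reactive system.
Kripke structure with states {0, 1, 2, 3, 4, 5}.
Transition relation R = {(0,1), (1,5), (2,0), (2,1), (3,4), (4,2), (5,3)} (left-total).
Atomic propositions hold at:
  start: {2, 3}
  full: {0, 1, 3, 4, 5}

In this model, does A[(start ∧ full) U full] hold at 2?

No

Sat(start ∧ full) = {3}
A[(start ∧ full) U full]: least fixpoint, start Z0 = Sat(full) = {0, 1, 3, 4, 5}, add states in Sat(start ∧ full) with every successor in Z. Already a fixed point.
Sat(A[(start ∧ full) U full]) = {0, 1, 3, 4, 5}
2 ∉ Sat(A[(start ∧ full) U full]) = {0, 1, 3, 4, 5}, so the formula does not hold at 2.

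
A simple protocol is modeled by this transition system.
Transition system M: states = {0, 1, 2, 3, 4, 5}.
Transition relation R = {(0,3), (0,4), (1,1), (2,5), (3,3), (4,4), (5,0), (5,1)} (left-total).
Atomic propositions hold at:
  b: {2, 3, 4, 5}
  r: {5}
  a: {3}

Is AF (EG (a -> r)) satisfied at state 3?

Sat(a -> r) = {0, 1, 2, 4, 5}
EG (a -> r): greatest fixpoint, start Z0 = {0, 1, 2, 4, 5}, keep only states in Sat with some successor in Z. Already a fixed point.
Sat(EG (a -> r)) = {0, 1, 2, 4, 5}
AF (EG (a -> r)): least fixpoint, start Z0 = {0, 1, 2, 4, 5}, add states with every successor in Z. Already a fixed point.
Sat(AF (EG (a -> r))) = {0, 1, 2, 4, 5}
3 ∉ Sat(AF (EG (a -> r))) = {0, 1, 2, 4, 5}, so the formula does not hold at 3.

No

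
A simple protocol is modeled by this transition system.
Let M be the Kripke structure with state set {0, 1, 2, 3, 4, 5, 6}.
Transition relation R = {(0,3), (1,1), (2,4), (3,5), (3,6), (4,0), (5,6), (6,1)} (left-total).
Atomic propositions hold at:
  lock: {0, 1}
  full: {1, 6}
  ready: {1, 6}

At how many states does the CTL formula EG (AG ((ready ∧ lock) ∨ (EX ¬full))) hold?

Sat(ready ∧ lock) = {1}
Sat(¬full) = {0, 2, 3, 4, 5}
Sat(EX ¬full) = {s : some successor in {0, 2, 3, 4, 5}} = {0, 2, 3, 4}
Sat((ready ∧ lock) ∨ (EX ¬full)) = {0, 1, 2, 3, 4}
AG ((ready ∧ lock) ∨ (EX ¬full)): greatest fixpoint, start Z0 = {0, 1, 2, 3, 4}, keep only states in Sat with every successor in Z. Z1 = {0, 1, 2, 4}; Z2 = {1, 2, 4}; Z3 = {1, 2}; Z4 = {1}; fixed.
Sat(AG ((ready ∧ lock) ∨ (EX ¬full))) = {1}
EG (AG ((ready ∧ lock) ∨ (EX ¬full))): greatest fixpoint, start Z0 = {1}, keep only states in Sat with some successor in Z. Already a fixed point.
Sat(EG (AG ((ready ∧ lock) ∨ (EX ¬full)))) = {1}
|Sat(EG (AG ((ready ∧ lock) ∨ (EX ¬full))))| = |{1}| = 1.

1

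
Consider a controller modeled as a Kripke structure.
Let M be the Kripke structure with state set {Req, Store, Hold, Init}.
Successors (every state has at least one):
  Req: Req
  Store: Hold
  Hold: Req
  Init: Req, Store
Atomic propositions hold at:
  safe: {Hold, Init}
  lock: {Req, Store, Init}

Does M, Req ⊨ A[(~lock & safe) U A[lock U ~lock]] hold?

Sat(~lock) = {Hold}
Sat(~lock & safe) = {Hold}
A[lock U ~lock]: least fixpoint, start Z0 = Sat(~lock) = {Hold}, add states in Sat(lock) with every successor in Z. Z1 = {Store, Hold}; fixed.
Sat(A[lock U ~lock]) = {Store, Hold}
A[(~lock & safe) U A[lock U ~lock]]: least fixpoint, start Z0 = Sat(A[lock U ~lock]) = {Store, Hold}, add states in Sat(~lock & safe) with every successor in Z. Already a fixed point.
Sat(A[(~lock & safe) U A[lock U ~lock]]) = {Store, Hold}
Req ∉ Sat(A[(~lock & safe) U A[lock U ~lock]]) = {Store, Hold}, so the formula does not hold at Req.

No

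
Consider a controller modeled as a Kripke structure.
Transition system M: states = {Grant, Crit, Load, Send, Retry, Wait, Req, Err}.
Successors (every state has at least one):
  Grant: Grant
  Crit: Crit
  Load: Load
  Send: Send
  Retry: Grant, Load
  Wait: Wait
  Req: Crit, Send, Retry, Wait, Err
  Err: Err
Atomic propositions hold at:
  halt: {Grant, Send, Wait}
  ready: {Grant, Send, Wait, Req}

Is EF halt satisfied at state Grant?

EF halt: least fixpoint, start Z0 = {Grant, Send, Wait}, add states with some successor in Z. Z1 = {Grant, Send, Retry, Wait, Req}; fixed.
Sat(EF halt) = {Grant, Send, Retry, Wait, Req}
Grant ∈ Sat(EF halt) = {Grant, Send, Retry, Wait, Req}, so the formula holds at Grant.

Yes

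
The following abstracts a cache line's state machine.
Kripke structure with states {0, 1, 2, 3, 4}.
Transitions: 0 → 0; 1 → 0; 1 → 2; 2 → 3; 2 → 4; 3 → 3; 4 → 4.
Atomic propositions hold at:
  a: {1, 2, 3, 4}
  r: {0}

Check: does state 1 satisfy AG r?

AG r: greatest fixpoint, start Z0 = {0}, keep only states in Sat with every successor in Z. Already a fixed point.
Sat(AG r) = {0}
1 ∉ Sat(AG r) = {0}, so the formula does not hold at 1.

No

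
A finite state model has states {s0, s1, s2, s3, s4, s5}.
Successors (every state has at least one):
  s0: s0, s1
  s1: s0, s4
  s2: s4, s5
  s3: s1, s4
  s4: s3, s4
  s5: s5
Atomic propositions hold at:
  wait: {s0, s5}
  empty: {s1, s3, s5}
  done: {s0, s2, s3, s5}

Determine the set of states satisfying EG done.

EG done: greatest fixpoint, start Z0 = {s0, s2, s3, s5}, keep only states in Sat with some successor in Z. Z1 = {s0, s2, s5}; fixed.
Sat(EG done) = {s0, s2, s5}

{s0, s2, s5}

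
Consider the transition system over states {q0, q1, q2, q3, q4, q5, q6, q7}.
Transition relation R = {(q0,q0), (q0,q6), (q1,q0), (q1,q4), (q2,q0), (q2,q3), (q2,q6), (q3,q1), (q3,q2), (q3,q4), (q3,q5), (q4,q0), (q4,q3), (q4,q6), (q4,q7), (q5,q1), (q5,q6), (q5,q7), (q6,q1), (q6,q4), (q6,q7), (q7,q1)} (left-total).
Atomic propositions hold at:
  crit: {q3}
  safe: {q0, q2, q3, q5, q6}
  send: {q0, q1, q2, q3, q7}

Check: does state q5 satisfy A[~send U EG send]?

Sat(~send) = {q4, q5, q6}
EG send: greatest fixpoint, start Z0 = {q0, q1, q2, q3, q7}, keep only states in Sat with some successor in Z. Already a fixed point.
Sat(EG send) = {q0, q1, q2, q3, q7}
A[~send U EG send]: least fixpoint, start Z0 = Sat(EG send) = {q0, q1, q2, q3, q7}, add states in Sat(~send) with every successor in Z. Already a fixed point.
Sat(A[~send U EG send]) = {q0, q1, q2, q3, q7}
q5 ∉ Sat(A[~send U EG send]) = {q0, q1, q2, q3, q7}, so the formula does not hold at q5.

No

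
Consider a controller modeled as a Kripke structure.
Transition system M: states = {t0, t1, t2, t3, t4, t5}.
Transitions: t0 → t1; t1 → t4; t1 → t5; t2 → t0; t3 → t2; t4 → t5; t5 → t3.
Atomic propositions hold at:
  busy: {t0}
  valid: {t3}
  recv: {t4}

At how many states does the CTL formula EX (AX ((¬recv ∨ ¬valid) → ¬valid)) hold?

5

Sat(¬recv) = {t0, t1, t2, t3, t5}
Sat(¬valid) = {t0, t1, t2, t4, t5}
Sat(¬recv ∨ ¬valid) = {t0, t1, t2, t3, t4, t5}
Sat((¬recv ∨ ¬valid) → ¬valid) = {t0, t1, t2, t4, t5}
Sat(AX ((¬recv ∨ ¬valid) → ¬valid)) = {s : every successor in {t0, t1, t2, t4, t5}} = {t0, t1, t2, t3, t4}
Sat(EX (AX ((¬recv ∨ ¬valid) → ¬valid))) = {s : some successor in {t0, t1, t2, t3, t4}} = {t0, t1, t2, t3, t5}
|Sat(EX (AX ((¬recv ∨ ¬valid) → ¬valid)))| = |{t0, t1, t2, t3, t5}| = 5.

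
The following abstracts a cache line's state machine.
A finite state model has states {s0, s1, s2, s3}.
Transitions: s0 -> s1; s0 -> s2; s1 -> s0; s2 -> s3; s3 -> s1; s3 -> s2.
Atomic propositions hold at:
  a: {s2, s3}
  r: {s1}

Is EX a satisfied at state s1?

No

Sat(EX a) = {s : some successor in {s2, s3}} = {s0, s2, s3}
s1 ∉ Sat(EX a) = {s0, s2, s3}, so the formula does not hold at s1.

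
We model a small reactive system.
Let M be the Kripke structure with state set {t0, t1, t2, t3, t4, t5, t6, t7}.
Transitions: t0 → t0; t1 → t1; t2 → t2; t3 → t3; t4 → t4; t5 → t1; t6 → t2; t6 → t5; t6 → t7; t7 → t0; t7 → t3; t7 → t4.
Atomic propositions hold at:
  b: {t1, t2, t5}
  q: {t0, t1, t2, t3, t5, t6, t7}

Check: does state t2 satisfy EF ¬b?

No

Sat(¬b) = {t0, t3, t4, t6, t7}
EF ¬b: least fixpoint, start Z0 = {t0, t3, t4, t6, t7}, add states with some successor in Z. Already a fixed point.
Sat(EF ¬b) = {t0, t3, t4, t6, t7}
t2 ∉ Sat(EF ¬b) = {t0, t3, t4, t6, t7}, so the formula does not hold at t2.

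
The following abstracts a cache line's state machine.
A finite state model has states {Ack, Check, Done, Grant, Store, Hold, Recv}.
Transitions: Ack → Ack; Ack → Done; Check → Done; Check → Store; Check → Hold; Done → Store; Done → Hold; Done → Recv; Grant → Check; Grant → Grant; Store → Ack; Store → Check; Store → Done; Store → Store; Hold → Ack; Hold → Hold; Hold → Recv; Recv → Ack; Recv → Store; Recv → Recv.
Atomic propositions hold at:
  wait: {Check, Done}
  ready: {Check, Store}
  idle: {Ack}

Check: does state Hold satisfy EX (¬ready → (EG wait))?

No

Sat(¬ready) = {Ack, Done, Grant, Hold, Recv}
EG wait: greatest fixpoint, start Z0 = {Check, Done}, keep only states in Sat with some successor in Z. Z1 = {Check}; Z2 = ∅; fixed.
Sat(EG wait) = ∅
Sat(¬ready → (EG wait)) = {Check, Store}
Sat(EX (¬ready → (EG wait))) = {s : some successor in {Check, Store}} = {Check, Done, Grant, Store, Recv}
Hold ∉ Sat(EX (¬ready → (EG wait))) = {Check, Done, Grant, Store, Recv}, so the formula does not hold at Hold.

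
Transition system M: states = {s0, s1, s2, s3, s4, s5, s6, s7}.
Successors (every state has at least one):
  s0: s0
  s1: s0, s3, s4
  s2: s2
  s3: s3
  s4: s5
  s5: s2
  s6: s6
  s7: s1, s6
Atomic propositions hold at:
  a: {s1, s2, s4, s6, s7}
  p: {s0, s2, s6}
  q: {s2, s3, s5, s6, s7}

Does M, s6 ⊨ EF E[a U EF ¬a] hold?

No

Sat(¬a) = {s0, s3, s5}
EF ¬a: least fixpoint, start Z0 = {s0, s3, s5}, add states with some successor in Z. Z1 = {s0, s1, s3, s4, s5}; Z2 = {s0, s1, s3, s4, s5, s7}; fixed.
Sat(EF ¬a) = {s0, s1, s3, s4, s5, s7}
E[a U EF ¬a]: least fixpoint, start Z0 = Sat(EF ¬a) = {s0, s1, s3, s4, s5, s7}, add states in Sat(a) with some successor in Z. Already a fixed point.
Sat(E[a U EF ¬a]) = {s0, s1, s3, s4, s5, s7}
EF E[a U EF ¬a]: least fixpoint, start Z0 = {s0, s1, s3, s4, s5, s7}, add states with some successor in Z. Already a fixed point.
Sat(EF E[a U EF ¬a]) = {s0, s1, s3, s4, s5, s7}
s6 ∉ Sat(EF E[a U EF ¬a]) = {s0, s1, s3, s4, s5, s7}, so the formula does not hold at s6.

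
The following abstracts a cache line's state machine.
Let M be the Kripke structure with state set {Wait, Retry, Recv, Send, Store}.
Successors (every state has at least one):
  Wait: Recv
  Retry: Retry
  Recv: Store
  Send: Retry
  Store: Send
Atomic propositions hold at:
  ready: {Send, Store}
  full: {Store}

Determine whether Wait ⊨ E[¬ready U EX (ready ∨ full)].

Sat(¬ready) = {Wait, Retry, Recv}
Sat(ready ∨ full) = {Send, Store}
Sat(EX (ready ∨ full)) = {s : some successor in {Send, Store}} = {Recv, Store}
E[¬ready U EX (ready ∨ full)]: least fixpoint, start Z0 = Sat(EX (ready ∨ full)) = {Recv, Store}, add states in Sat(¬ready) with some successor in Z. Z1 = {Wait, Recv, Store}; fixed.
Sat(E[¬ready U EX (ready ∨ full)]) = {Wait, Recv, Store}
Wait ∈ Sat(E[¬ready U EX (ready ∨ full)]) = {Wait, Recv, Store}, so the formula holds at Wait.

Yes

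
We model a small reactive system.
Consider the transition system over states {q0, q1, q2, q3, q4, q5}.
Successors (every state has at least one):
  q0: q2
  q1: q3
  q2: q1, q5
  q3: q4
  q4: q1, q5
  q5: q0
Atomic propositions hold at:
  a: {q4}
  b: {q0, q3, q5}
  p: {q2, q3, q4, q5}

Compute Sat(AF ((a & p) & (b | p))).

{q1, q3, q4}

Sat(a & p) = {q4}
Sat(b | p) = {q0, q2, q3, q4, q5}
Sat((a & p) & (b | p)) = {q4}
AF ((a & p) & (b | p)): least fixpoint, start Z0 = {q4}, add states with every successor in Z. Z1 = {q3, q4}; Z2 = {q1, q3, q4}; fixed.
Sat(AF ((a & p) & (b | p))) = {q1, q3, q4}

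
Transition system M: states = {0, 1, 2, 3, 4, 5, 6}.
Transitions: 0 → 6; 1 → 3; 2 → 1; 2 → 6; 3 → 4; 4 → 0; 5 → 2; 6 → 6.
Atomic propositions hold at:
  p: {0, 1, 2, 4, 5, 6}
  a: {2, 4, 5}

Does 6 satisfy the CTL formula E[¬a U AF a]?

Sat(¬a) = {0, 1, 3, 6}
AF a: least fixpoint, start Z0 = {2, 4, 5}, add states with every successor in Z. Z1 = {2, 3, 4, 5}; Z2 = {1, 2, 3, 4, 5}; fixed.
Sat(AF a) = {1, 2, 3, 4, 5}
E[¬a U AF a]: least fixpoint, start Z0 = Sat(AF a) = {1, 2, 3, 4, 5}, add states in Sat(¬a) with some successor in Z. Already a fixed point.
Sat(E[¬a U AF a]) = {1, 2, 3, 4, 5}
6 ∉ Sat(E[¬a U AF a]) = {1, 2, 3, 4, 5}, so the formula does not hold at 6.

No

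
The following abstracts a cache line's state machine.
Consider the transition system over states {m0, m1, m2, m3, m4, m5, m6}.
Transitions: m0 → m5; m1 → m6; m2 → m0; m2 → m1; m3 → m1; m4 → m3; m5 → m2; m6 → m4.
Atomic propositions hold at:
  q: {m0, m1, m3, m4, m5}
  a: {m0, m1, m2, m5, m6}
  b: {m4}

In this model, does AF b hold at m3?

AF b: least fixpoint, start Z0 = {m4}, add states with every successor in Z. Z1 = {m4, m6}; Z2 = {m1, m4, m6}; Z3 = {m1, m3, m4, m6}; fixed.
Sat(AF b) = {m1, m3, m4, m6}
m3 ∈ Sat(AF b) = {m1, m3, m4, m6}, so the formula holds at m3.

Yes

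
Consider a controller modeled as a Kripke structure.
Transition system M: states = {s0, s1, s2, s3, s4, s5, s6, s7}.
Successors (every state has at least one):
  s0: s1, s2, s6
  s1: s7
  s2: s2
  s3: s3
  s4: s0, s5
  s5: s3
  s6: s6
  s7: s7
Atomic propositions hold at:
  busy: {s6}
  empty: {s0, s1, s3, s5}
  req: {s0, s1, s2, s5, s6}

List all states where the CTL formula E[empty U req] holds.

E[empty U req]: least fixpoint, start Z0 = Sat(req) = {s0, s1, s2, s5, s6}, add states in Sat(empty) with some successor in Z. Already a fixed point.
Sat(E[empty U req]) = {s0, s1, s2, s5, s6}

{s0, s1, s2, s5, s6}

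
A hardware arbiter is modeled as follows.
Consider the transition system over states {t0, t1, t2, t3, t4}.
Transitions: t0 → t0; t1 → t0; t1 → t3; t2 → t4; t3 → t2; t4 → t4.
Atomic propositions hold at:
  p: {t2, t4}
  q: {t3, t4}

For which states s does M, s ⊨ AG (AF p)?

{t2, t3, t4}

AF p: least fixpoint, start Z0 = {t2, t4}, add states with every successor in Z. Z1 = {t2, t3, t4}; fixed.
Sat(AF p) = {t2, t3, t4}
AG (AF p): greatest fixpoint, start Z0 = {t2, t3, t4}, keep only states in Sat with every successor in Z. Already a fixed point.
Sat(AG (AF p)) = {t2, t3, t4}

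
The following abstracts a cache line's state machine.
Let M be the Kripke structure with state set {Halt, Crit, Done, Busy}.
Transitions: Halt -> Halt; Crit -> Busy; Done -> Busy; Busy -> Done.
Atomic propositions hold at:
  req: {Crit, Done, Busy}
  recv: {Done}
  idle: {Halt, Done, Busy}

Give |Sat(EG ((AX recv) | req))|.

3

Sat(AX recv) = {s : every successor in {Done}} = {Busy}
Sat((AX recv) | req) = {Crit, Done, Busy}
EG ((AX recv) | req): greatest fixpoint, start Z0 = {Crit, Done, Busy}, keep only states in Sat with some successor in Z. Already a fixed point.
Sat(EG ((AX recv) | req)) = {Crit, Done, Busy}
|Sat(EG ((AX recv) | req))| = |{Crit, Done, Busy}| = 3.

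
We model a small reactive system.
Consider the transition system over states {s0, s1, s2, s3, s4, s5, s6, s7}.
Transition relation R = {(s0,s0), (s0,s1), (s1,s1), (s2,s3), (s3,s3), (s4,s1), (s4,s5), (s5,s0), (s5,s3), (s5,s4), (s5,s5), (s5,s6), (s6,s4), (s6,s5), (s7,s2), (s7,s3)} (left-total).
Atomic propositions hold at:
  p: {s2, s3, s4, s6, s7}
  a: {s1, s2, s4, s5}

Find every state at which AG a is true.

AG a: greatest fixpoint, start Z0 = {s1, s2, s4, s5}, keep only states in Sat with every successor in Z. Z1 = {s1, s4}; Z2 = {s1}; fixed.
Sat(AG a) = {s1}

{s1}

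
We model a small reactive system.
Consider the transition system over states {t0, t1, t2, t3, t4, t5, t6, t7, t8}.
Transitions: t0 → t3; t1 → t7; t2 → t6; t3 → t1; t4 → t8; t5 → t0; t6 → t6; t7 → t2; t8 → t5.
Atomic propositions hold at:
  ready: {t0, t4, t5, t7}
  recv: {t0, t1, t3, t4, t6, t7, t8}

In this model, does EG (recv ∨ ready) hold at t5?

Sat(recv ∨ ready) = {t0, t1, t3, t4, t5, t6, t7, t8}
EG (recv ∨ ready): greatest fixpoint, start Z0 = {t0, t1, t3, t4, t5, t6, t7, t8}, keep only states in Sat with some successor in Z. Z1 = {t0, t1, t3, t4, t5, t6, t8}; Z2 = {t0, t3, t4, t5, t6, t8}; Z3 = {t0, t4, t5, t6, t8}; Z4 = {t4, t5, t6, t8}; Z5 = {t4, t6, t8}; Z6 = {t4, t6}; Z7 = {t6}; fixed.
Sat(EG (recv ∨ ready)) = {t6}
t5 ∉ Sat(EG (recv ∨ ready)) = {t6}, so the formula does not hold at t5.

No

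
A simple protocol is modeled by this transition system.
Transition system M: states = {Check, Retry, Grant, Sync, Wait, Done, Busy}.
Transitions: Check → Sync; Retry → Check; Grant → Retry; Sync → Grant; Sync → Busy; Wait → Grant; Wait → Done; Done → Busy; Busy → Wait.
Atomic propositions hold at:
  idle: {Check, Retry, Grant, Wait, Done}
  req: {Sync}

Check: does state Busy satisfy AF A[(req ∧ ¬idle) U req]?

No

Sat(¬idle) = {Sync, Busy}
Sat(req ∧ ¬idle) = {Sync}
A[(req ∧ ¬idle) U req]: least fixpoint, start Z0 = Sat(req) = {Sync}, add states in Sat(req ∧ ¬idle) with every successor in Z. Already a fixed point.
Sat(A[(req ∧ ¬idle) U req]) = {Sync}
AF A[(req ∧ ¬idle) U req]: least fixpoint, start Z0 = {Sync}, add states with every successor in Z. Z1 = {Check, Sync}; Z2 = {Check, Retry, Sync}; Z3 = {Check, Retry, Grant, Sync}; fixed.
Sat(AF A[(req ∧ ¬idle) U req]) = {Check, Retry, Grant, Sync}
Busy ∉ Sat(AF A[(req ∧ ¬idle) U req]) = {Check, Retry, Grant, Sync}, so the formula does not hold at Busy.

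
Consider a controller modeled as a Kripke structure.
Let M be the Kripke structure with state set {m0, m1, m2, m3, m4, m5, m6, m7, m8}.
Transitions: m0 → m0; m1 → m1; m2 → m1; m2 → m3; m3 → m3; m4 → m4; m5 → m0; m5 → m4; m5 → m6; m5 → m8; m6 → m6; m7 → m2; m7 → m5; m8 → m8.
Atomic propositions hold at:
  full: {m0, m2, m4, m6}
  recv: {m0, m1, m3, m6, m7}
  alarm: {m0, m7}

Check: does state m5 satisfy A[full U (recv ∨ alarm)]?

No

Sat(recv ∨ alarm) = {m0, m1, m3, m6, m7}
A[full U (recv ∨ alarm)]: least fixpoint, start Z0 = Sat((recv ∨ alarm)) = {m0, m1, m3, m6, m7}, add states in Sat(full) with every successor in Z. Z1 = {m0, m1, m2, m3, m6, m7}; fixed.
Sat(A[full U (recv ∨ alarm)]) = {m0, m1, m2, m3, m6, m7}
m5 ∉ Sat(A[full U (recv ∨ alarm)]) = {m0, m1, m2, m3, m6, m7}, so the formula does not hold at m5.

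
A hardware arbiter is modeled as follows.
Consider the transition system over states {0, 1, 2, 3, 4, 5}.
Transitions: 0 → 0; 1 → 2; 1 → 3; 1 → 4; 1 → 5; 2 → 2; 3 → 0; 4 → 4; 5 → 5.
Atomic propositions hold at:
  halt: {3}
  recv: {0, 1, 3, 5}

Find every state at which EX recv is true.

{0, 1, 3, 5}

Sat(EX recv) = {s : some successor in {0, 1, 3, 5}} = {0, 1, 3, 5}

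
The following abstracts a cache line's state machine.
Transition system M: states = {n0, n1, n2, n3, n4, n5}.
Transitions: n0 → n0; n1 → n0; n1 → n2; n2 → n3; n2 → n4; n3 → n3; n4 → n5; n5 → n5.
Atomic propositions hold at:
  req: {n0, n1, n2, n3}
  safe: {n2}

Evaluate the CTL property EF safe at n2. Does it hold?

Yes

EF safe: least fixpoint, start Z0 = {n2}, add states with some successor in Z. Z1 = {n1, n2}; fixed.
Sat(EF safe) = {n1, n2}
n2 ∈ Sat(EF safe) = {n1, n2}, so the formula holds at n2.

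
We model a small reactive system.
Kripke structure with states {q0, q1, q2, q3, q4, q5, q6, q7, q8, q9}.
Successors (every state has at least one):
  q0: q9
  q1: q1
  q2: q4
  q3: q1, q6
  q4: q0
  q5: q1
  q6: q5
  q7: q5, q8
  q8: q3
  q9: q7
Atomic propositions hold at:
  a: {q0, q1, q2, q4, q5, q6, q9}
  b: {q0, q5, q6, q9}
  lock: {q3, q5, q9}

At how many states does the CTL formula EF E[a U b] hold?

9

E[a U b]: least fixpoint, start Z0 = Sat(b) = {q0, q5, q6, q9}, add states in Sat(a) with some successor in Z. Z1 = {q0, q4, q5, q6, q9}; Z2 = {q0, q2, q4, q5, q6, q9}; fixed.
Sat(E[a U b]) = {q0, q2, q4, q5, q6, q9}
EF E[a U b]: least fixpoint, start Z0 = {q0, q2, q4, q5, q6, q9}, add states with some successor in Z. Z1 = {q0, q2, q3, q4, q5, q6, q7, q9}; Z2 = {q0, q2, q3, q4, q5, q6, q7, q8, q9}; fixed.
Sat(EF E[a U b]) = {q0, q2, q3, q4, q5, q6, q7, q8, q9}
|Sat(EF E[a U b])| = |{q0, q2, q3, q4, q5, q6, q7, q8, q9}| = 9.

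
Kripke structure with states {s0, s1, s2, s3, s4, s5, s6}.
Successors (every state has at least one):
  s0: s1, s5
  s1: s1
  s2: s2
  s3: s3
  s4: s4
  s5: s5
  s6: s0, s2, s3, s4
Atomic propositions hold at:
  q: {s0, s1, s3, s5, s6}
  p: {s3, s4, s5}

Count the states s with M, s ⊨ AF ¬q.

2

Sat(¬q) = {s2, s4}
AF ¬q: least fixpoint, start Z0 = {s2, s4}, add states with every successor in Z. Already a fixed point.
Sat(AF ¬q) = {s2, s4}
|Sat(AF ¬q)| = |{s2, s4}| = 2.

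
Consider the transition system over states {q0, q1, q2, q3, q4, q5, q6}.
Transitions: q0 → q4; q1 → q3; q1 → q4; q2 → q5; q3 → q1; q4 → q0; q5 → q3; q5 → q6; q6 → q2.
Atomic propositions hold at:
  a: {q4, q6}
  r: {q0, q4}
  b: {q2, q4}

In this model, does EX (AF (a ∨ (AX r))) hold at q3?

Sat(AX r) = {s : every successor in {q0, q4}} = {q0, q4}
Sat(a ∨ (AX r)) = {q0, q4, q6}
AF (a ∨ (AX r)): least fixpoint, start Z0 = {q0, q4, q6}, add states with every successor in Z. Already a fixed point.
Sat(AF (a ∨ (AX r))) = {q0, q4, q6}
Sat(EX (AF (a ∨ (AX r)))) = {s : some successor in {q0, q4, q6}} = {q0, q1, q4, q5}
q3 ∉ Sat(EX (AF (a ∨ (AX r)))) = {q0, q1, q4, q5}, so the formula does not hold at q3.

No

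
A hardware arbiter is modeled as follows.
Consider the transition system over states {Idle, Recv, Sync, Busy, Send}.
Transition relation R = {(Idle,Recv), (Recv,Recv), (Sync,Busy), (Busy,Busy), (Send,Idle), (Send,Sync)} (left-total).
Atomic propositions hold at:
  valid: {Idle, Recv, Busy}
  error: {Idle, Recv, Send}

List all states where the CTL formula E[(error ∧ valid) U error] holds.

Sat(error ∧ valid) = {Idle, Recv}
E[(error ∧ valid) U error]: least fixpoint, start Z0 = Sat(error) = {Idle, Recv, Send}, add states in Sat(error ∧ valid) with some successor in Z. Already a fixed point.
Sat(E[(error ∧ valid) U error]) = {Idle, Recv, Send}

{Idle, Recv, Send}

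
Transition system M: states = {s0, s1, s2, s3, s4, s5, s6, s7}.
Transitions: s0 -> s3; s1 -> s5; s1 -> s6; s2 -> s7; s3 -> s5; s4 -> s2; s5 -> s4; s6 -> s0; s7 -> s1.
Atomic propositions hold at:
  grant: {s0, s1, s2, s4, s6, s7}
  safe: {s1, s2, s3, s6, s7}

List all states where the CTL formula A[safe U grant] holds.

{s0, s1, s2, s4, s6, s7}

A[safe U grant]: least fixpoint, start Z0 = Sat(grant) = {s0, s1, s2, s4, s6, s7}, add states in Sat(safe) with every successor in Z. Already a fixed point.
Sat(A[safe U grant]) = {s0, s1, s2, s4, s6, s7}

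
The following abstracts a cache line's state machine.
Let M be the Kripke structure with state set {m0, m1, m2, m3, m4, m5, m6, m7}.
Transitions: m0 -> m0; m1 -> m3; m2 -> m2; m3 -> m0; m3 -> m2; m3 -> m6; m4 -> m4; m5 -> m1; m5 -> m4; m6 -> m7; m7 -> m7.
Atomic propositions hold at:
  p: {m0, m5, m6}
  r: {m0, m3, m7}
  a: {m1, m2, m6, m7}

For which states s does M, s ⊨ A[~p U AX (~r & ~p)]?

{m2, m4, m5}

Sat(~p) = {m1, m2, m3, m4, m7}
Sat(~r) = {m1, m2, m4, m5, m6}
Sat(~r & ~p) = {m1, m2, m4}
Sat(AX (~r & ~p)) = {s : every successor in {m1, m2, m4}} = {m2, m4, m5}
A[~p U AX (~r & ~p)]: least fixpoint, start Z0 = Sat(AX (~r & ~p)) = {m2, m4, m5}, add states in Sat(~p) with every successor in Z. Already a fixed point.
Sat(A[~p U AX (~r & ~p)]) = {m2, m4, m5}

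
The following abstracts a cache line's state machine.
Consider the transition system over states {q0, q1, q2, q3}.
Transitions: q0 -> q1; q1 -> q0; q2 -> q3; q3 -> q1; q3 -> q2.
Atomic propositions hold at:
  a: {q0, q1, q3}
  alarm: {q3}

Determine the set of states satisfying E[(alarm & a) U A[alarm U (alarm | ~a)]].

Sat(alarm & a) = {q3}
Sat(~a) = {q2}
Sat(alarm | ~a) = {q2, q3}
A[alarm U (alarm | ~a)]: least fixpoint, start Z0 = Sat((alarm | ~a)) = {q2, q3}, add states in Sat(alarm) with every successor in Z. Already a fixed point.
Sat(A[alarm U (alarm | ~a)]) = {q2, q3}
E[(alarm & a) U A[alarm U (alarm | ~a)]]: least fixpoint, start Z0 = Sat(A[alarm U (alarm | ~a)]) = {q2, q3}, add states in Sat(alarm & a) with some successor in Z. Already a fixed point.
Sat(E[(alarm & a) U A[alarm U (alarm | ~a)]]) = {q2, q3}

{q2, q3}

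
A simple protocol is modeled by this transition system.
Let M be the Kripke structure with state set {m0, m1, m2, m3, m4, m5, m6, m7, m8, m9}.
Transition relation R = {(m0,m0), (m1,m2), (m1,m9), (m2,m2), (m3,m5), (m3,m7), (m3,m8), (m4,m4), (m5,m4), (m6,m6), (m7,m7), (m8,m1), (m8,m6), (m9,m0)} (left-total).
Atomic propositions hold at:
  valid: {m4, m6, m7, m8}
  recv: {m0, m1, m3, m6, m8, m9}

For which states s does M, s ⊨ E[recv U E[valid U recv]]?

E[valid U recv]: least fixpoint, start Z0 = Sat(recv) = {m0, m1, m3, m6, m8, m9}, add states in Sat(valid) with some successor in Z. Already a fixed point.
Sat(E[valid U recv]) = {m0, m1, m3, m6, m8, m9}
E[recv U E[valid U recv]]: least fixpoint, start Z0 = Sat(E[valid U recv]) = {m0, m1, m3, m6, m8, m9}, add states in Sat(recv) with some successor in Z. Already a fixed point.
Sat(E[recv U E[valid U recv]]) = {m0, m1, m3, m6, m8, m9}

{m0, m1, m3, m6, m8, m9}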